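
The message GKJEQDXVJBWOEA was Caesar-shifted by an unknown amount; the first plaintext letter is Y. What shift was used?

8

From the crib: G(6)−Y(24)=-18≡8, so the shift is 8.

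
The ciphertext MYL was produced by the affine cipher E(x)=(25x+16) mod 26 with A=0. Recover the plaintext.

The inverse of 25 mod 26 is 25, since 25·25=625≡1. Apply D(y)=25·(y−16) mod 26:
M(12): 25·(12−16)=-100≡4 → E
Y(24): 25·(24−16)=200≡18 → S
L(11): 25·(11−16)=-125≡5 → F

ESF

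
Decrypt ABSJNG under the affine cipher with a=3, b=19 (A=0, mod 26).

LUROYN

The inverse of 3 mod 26 is 9, since 3·9=27≡1. Apply D(y)=9·(y−19) mod 26:
A(0): 9·(0−19)=-171≡11 → L
B(1): 9·(1−19)=-162≡20 → U
S(18): 9·(18−19)=-9≡17 → R
J(9): 9·(9−19)=-90≡14 → O
N(13): 9·(13−19)=-54≡24 → Y
G(6): 9·(6−19)=-117≡13 → N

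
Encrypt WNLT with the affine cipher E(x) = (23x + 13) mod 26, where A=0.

W(22): 23·22+13=519≡25 → Z
N(13): 23·13+13=312≡0 → A
L(11): 23·11+13=266≡6 → G
T(19): 23·19+13=450≡8 → I

ZAGI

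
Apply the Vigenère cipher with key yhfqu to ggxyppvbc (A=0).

Repeat the key across the message: yhfquyhfq
g(6)+y(24): 30≡4 → e
g(6)+h(7): 13 → n
x(23)+f(5): 28≡2 → c
y(24)+q(16): 40≡14 → o
p(15)+u(20): 35≡9 → j
p(15)+y(24): 39≡13 → n
v(21)+h(7): 28≡2 → c
b(1)+f(5): 6 → g
c(2)+q(16): 18 → s

encojncgs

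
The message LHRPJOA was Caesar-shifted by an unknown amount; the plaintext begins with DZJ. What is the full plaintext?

From the crib: L(11)−D(3)=8, so the shift is 8.
Subtract 8 from each ciphertext letter:
L(11): 11−8=3 → D
H(7): 7−8=-1≡25 → Z
R(17): 17−8=9 → J
P(15): 15−8=7 → H
J(9): 9−8=1 → B
O(14): 14−8=6 → G
A(0): 0−8=-8≡18 → S

DZJHBGS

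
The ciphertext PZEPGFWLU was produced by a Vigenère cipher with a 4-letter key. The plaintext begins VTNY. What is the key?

Subtract each crib letter from the matching ciphertext letter (mod 26):
P(15)−V(21)=-6≡20 → U
Z(25)−T(19)=6 → G
E(4)−N(13)=-9≡17 → R
P(15)−Y(24)=-9≡17 → R

UGRR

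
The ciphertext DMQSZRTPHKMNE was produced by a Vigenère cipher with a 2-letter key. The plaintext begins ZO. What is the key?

Subtract each crib letter from the matching ciphertext letter (mod 26):
D(3)−Z(25)=-22≡4 → E
M(12)−O(14)=-2≡24 → Y

EY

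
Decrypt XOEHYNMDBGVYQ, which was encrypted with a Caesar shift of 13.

KBRULAZQOTILD

X(23): 23−13=10 → K
O(14): 14−13=1 → B
E(4): 4−13=-9≡17 → R
H(7): 7−13=-6≡20 → U
Y(24): 24−13=11 → L
N(13): 13−13=0 → A
M(12): 12−13=-1≡25 → Z
D(3): 3−13=-10≡16 → Q
B(1): 1−13=-12≡14 → O
G(6): 6−13=-7≡19 → T
V(21): 21−13=8 → I
Y(24): 24−13=11 → L
Q(16): 16−13=3 → D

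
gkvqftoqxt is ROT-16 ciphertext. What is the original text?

g(6): 6−16=-10≡16 → q
k(10): 10−16=-6≡20 → u
v(21): 21−16=5 → f
q(16): 16−16=0 → a
f(5): 5−16=-11≡15 → p
t(19): 19−16=3 → d
o(14): 14−16=-2≡24 → y
q(16): 16−16=0 → a
x(23): 23−16=7 → h
t(19): 19−16=3 → d

qufapdyahd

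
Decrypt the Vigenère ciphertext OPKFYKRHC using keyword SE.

Repeat the key across the ciphertext: SESESESES
O(14)−S(18): -4≡22 → W
P(15)−E(4): 11 → L
K(10)−S(18): -8≡18 → S
F(5)−E(4): 1 → B
Y(24)−S(18): 6 → G
K(10)−E(4): 6 → G
R(17)−S(18): -1≡25 → Z
H(7)−E(4): 3 → D
C(2)−S(18): -16≡10 → K

WLSBGGZDK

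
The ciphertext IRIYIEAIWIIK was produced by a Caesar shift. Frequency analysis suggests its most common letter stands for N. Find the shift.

The most frequent ciphertext letter is I (appears 6 times).
I is position 8; N is position 13.
Shift = -5≡21.

21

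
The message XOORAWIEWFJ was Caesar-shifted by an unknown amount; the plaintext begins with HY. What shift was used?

From the crib: X(23)−H(7)=16, so the shift is 16.

16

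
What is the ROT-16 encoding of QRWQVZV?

Q(16): 16+16=32≡6 → G
R(17): 17+16=33≡7 → H
W(22): 22+16=38≡12 → M
Q(16): 16+16=32≡6 → G
V(21): 21+16=37≡11 → L
Z(25): 25+16=41≡15 → P
V(21): 21+16=37≡11 → L

GHMGLPL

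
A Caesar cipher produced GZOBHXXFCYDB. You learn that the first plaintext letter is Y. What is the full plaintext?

From the crib: G(6)−Y(24)=-18≡8, so the shift is 8.
Subtract 8 from each ciphertext letter:
G(6): 6−8=-2≡24 → Y
Z(25): 25−8=17 → R
O(14): 14−8=6 → G
B(1): 1−8=-7≡19 → T
H(7): 7−8=-1≡25 → Z
X(23): 23−8=15 → P
X(23): 23−8=15 → P
F(5): 5−8=-3≡23 → X
C(2): 2−8=-6≡20 → U
Y(24): 24−8=16 → Q
D(3): 3−8=-5≡21 → V
B(1): 1−8=-7≡19 → T

YRGTZPPXUQVT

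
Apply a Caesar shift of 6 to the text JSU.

PYA

J(9): 9+6=15 → P
S(18): 18+6=24 → Y
U(20): 20+6=26≡0 → A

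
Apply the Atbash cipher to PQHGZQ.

P(15) → K(10)
Q(16) → J(9)
H(7) → S(18)
G(6) → T(19)
Z(25) → A(0)
Q(16) → J(9)

KJSTAJ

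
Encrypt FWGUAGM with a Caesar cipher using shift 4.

JAKYEKQ

F(5): 5+4=9 → J
W(22): 22+4=26≡0 → A
G(6): 6+4=10 → K
U(20): 20+4=24 → Y
A(0): 0+4=4 → E
G(6): 6+4=10 → K
M(12): 12+4=16 → Q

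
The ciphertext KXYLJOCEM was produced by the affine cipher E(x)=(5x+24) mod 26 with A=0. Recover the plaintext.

The inverse of 5 mod 26 is 21, since 5·21=105≡1. Apply D(y)=21·(y−24) mod 26:
K(10): 21·(10−24)=-294≡18 → S
X(23): 21·(23−24)=-21≡5 → F
Y(24): 21·(24−24)=0 → A
L(11): 21·(11−24)=-273≡13 → N
J(9): 21·(9−24)=-315≡23 → X
O(14): 21·(14−24)=-210≡24 → Y
C(2): 21·(2−24)=-462≡6 → G
E(4): 21·(4−24)=-420≡22 → W
M(12): 21·(12−24)=-252≡8 → I

SFANXYGWI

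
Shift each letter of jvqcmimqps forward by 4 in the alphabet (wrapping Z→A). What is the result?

j(9): 9+4=13 → n
v(21): 21+4=25 → z
q(16): 16+4=20 → u
c(2): 2+4=6 → g
m(12): 12+4=16 → q
i(8): 8+4=12 → m
m(12): 12+4=16 → q
q(16): 16+4=20 → u
p(15): 15+4=19 → t
s(18): 18+4=22 → w

nzugqmqutw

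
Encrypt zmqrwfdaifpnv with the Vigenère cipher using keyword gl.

fxwccqjloqvyb

Repeat the key across the message: glglglglglglg
z(25)+g(6): 31≡5 → f
m(12)+l(11): 23 → x
q(16)+g(6): 22 → w
r(17)+l(11): 28≡2 → c
w(22)+g(6): 28≡2 → c
f(5)+l(11): 16 → q
d(3)+g(6): 9 → j
a(0)+l(11): 11 → l
i(8)+g(6): 14 → o
f(5)+l(11): 16 → q
p(15)+g(6): 21 → v
n(13)+l(11): 24 → y
v(21)+g(6): 27≡1 → b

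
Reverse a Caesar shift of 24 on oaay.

o(14): 14−24=-10≡16 → q
a(0): 0−24=-24≡2 → c
a(0): 0−24=-24≡2 → c
y(24): 24−24=0 → a

qcca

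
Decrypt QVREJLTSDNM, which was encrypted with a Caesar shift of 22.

Q(16): 16−22=-6≡20 → U
V(21): 21−22=-1≡25 → Z
R(17): 17−22=-5≡21 → V
E(4): 4−22=-18≡8 → I
J(9): 9−22=-13≡13 → N
L(11): 11−22=-11≡15 → P
T(19): 19−22=-3≡23 → X
S(18): 18−22=-4≡22 → W
D(3): 3−22=-19≡7 → H
N(13): 13−22=-9≡17 → R
M(12): 12−22=-10≡16 → Q

UZVINPXWHRQ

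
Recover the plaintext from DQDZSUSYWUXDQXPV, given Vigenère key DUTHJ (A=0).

AWKSJRYFPLUJXQGS

Repeat the key across the ciphertext: DUTHJDUTHJDUTHJD
D(3)−D(3): 0 → A
Q(16)−U(20): -4≡22 → W
D(3)−T(19): -16≡10 → K
Z(25)−H(7): 18 → S
S(18)−J(9): 9 → J
U(20)−D(3): 17 → R
S(18)−U(20): -2≡24 → Y
Y(24)−T(19): 5 → F
W(22)−H(7): 15 → P
U(20)−J(9): 11 → L
X(23)−D(3): 20 → U
D(3)−U(20): -17≡9 → J
Q(16)−T(19): -3≡23 → X
X(23)−H(7): 16 → Q
P(15)−J(9): 6 → G
V(21)−D(3): 18 → S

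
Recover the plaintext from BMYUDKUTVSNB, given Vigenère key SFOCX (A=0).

Repeat the key across the ciphertext: SFOCXSFOCXSF
B(1)−S(18): -17≡9 → J
M(12)−F(5): 7 → H
Y(24)−O(14): 10 → K
U(20)−C(2): 18 → S
D(3)−X(23): -20≡6 → G
K(10)−S(18): -8≡18 → S
U(20)−F(5): 15 → P
T(19)−O(14): 5 → F
V(21)−C(2): 19 → T
S(18)−X(23): -5≡21 → V
N(13)−S(18): -5≡21 → V
B(1)−F(5): -4≡22 → W

JHKSGSPFTVVW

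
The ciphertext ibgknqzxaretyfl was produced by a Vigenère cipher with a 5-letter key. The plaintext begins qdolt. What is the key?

Subtract each crib letter from the matching ciphertext letter (mod 26):
i(8)−q(16)=-8≡18 → s
b(1)−d(3)=-2≡24 → y
g(6)−o(14)=-8≡18 → s
k(10)−l(11)=-1≡25 → z
n(13)−t(19)=-6≡20 → u

syszu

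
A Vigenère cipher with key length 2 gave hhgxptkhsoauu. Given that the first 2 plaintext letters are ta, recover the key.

oh

Subtract each crib letter from the matching ciphertext letter (mod 26):
h(7)−t(19)=-12≡14 → o
h(7)−a(0)=7 → h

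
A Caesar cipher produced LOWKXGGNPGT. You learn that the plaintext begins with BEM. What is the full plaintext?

From the crib: L(11)−B(1)=10, so the shift is 10.
Subtract 10 from each ciphertext letter:
L(11): 11−10=1 → B
O(14): 14−10=4 → E
W(22): 22−10=12 → M
K(10): 10−10=0 → A
X(23): 23−10=13 → N
G(6): 6−10=-4≡22 → W
G(6): 6−10=-4≡22 → W
N(13): 13−10=3 → D
P(15): 15−10=5 → F
G(6): 6−10=-4≡22 → W
T(19): 19−10=9 → J

BEMANWWDFWJ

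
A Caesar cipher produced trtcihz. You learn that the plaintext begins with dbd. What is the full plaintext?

From the crib: t(19)−d(3)=16, so the shift is 16.
Subtract 16 from each ciphertext letter:
t(19): 19−16=3 → d
r(17): 17−16=1 → b
t(19): 19−16=3 → d
c(2): 2−16=-14≡12 → m
i(8): 8−16=-8≡18 → s
h(7): 7−16=-9≡17 → r
z(25): 25−16=9 → j

dbdmsrj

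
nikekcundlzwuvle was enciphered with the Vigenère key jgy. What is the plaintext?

Repeat the key across the ciphertext: jgyjgyjgyjgyjgyj
n(13)−j(9): 4 → e
i(8)−g(6): 2 → c
k(10)−y(24): -14≡12 → m
e(4)−j(9): -5≡21 → v
k(10)−g(6): 4 → e
c(2)−y(24): -22≡4 → e
u(20)−j(9): 11 → l
n(13)−g(6): 7 → h
d(3)−y(24): -21≡5 → f
l(11)−j(9): 2 → c
z(25)−g(6): 19 → t
w(22)−y(24): -2≡24 → y
u(20)−j(9): 11 → l
v(21)−g(6): 15 → p
l(11)−y(24): -13≡13 → n
e(4)−j(9): -5≡21 → v

ecmveelhfctylpnv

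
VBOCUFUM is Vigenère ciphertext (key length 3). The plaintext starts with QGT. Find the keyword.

Subtract each crib letter from the matching ciphertext letter (mod 26):
V(21)−Q(16)=5 → F
B(1)−G(6)=-5≡21 → V
O(14)−T(19)=-5≡21 → V

FVV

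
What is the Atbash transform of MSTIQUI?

NHGRJFR

M(12) → N(13)
S(18) → H(7)
T(19) → G(6)
I(8) → R(17)
Q(16) → J(9)
U(20) → F(5)
I(8) → R(17)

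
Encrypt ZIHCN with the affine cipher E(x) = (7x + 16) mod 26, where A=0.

Z(25): 7·25+16=191≡9 → J
I(8): 7·8+16=72≡20 → U
H(7): 7·7+16=65≡13 → N
C(2): 7·2+16=30≡4 → E
N(13): 7·13+16=107≡3 → D

JUNED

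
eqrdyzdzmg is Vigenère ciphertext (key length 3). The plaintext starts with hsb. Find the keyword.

xyq

Subtract each crib letter from the matching ciphertext letter (mod 26):
e(4)−h(7)=-3≡23 → x
q(16)−s(18)=-2≡24 → y
r(17)−b(1)=16 → q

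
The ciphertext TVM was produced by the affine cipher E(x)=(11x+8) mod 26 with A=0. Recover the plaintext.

BNY

The inverse of 11 mod 26 is 19, since 11·19=209≡1. Apply D(y)=19·(y−8) mod 26:
T(19): 19·(19−8)=209≡1 → B
V(21): 19·(21−8)=247≡13 → N
M(12): 19·(12−8)=76≡24 → Y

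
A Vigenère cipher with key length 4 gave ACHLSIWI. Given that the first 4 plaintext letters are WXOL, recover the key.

EFTA

Subtract each crib letter from the matching ciphertext letter (mod 26):
A(0)−W(22)=-22≡4 → E
C(2)−X(23)=-21≡5 → F
H(7)−O(14)=-7≡19 → T
L(11)−L(11)=0 → A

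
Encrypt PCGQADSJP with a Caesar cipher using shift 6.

VIMWGJYPV

P(15): 15+6=21 → V
C(2): 2+6=8 → I
G(6): 6+6=12 → M
Q(16): 16+6=22 → W
A(0): 0+6=6 → G
D(3): 3+6=9 → J
S(18): 18+6=24 → Y
J(9): 9+6=15 → P
P(15): 15+6=21 → V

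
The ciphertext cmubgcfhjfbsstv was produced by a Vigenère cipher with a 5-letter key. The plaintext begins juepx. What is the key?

tsqmj

Subtract each crib letter from the matching ciphertext letter (mod 26):
c(2)−j(9)=-7≡19 → t
m(12)−u(20)=-8≡18 → s
u(20)−e(4)=16 → q
b(1)−p(15)=-14≡12 → m
g(6)−x(23)=-17≡9 → j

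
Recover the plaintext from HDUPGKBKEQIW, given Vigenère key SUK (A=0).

PJKXMAJQUYOM

Repeat the key across the ciphertext: SUKSUKSUKSUK
H(7)−S(18): -11≡15 → P
D(3)−U(20): -17≡9 → J
U(20)−K(10): 10 → K
P(15)−S(18): -3≡23 → X
G(6)−U(20): -14≡12 → M
K(10)−K(10): 0 → A
B(1)−S(18): -17≡9 → J
K(10)−U(20): -10≡16 → Q
E(4)−K(10): -6≡20 → U
Q(16)−S(18): -2≡24 → Y
I(8)−U(20): -12≡14 → O
W(22)−K(10): 12 → M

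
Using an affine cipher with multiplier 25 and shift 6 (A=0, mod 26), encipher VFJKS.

V(21): 25·21+6=531≡11 → L
F(5): 25·5+6=131≡1 → B
J(9): 25·9+6=231≡23 → X
K(10): 25·10+6=256≡22 → W
S(18): 25·18+6=456≡14 → O

LBXWO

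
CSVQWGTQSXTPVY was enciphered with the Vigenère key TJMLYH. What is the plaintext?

JJJFYZAHGMVICP

Repeat the key across the ciphertext: TJMLYHTJMLYHTJ
C(2)−T(19): -17≡9 → J
S(18)−J(9): 9 → J
V(21)−M(12): 9 → J
Q(16)−L(11): 5 → F
W(22)−Y(24): -2≡24 → Y
G(6)−H(7): -1≡25 → Z
T(19)−T(19): 0 → A
Q(16)−J(9): 7 → H
S(18)−M(12): 6 → G
X(23)−L(11): 12 → M
T(19)−Y(24): -5≡21 → V
P(15)−H(7): 8 → I
V(21)−T(19): 2 → C
Y(24)−J(9): 15 → P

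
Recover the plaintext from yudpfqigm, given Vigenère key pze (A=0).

jvzagmthi

Repeat the key across the ciphertext: pzepzepze
y(24)−p(15): 9 → j
u(20)−z(25): -5≡21 → v
d(3)−e(4): -1≡25 → z
p(15)−p(15): 0 → a
f(5)−z(25): -20≡6 → g
q(16)−e(4): 12 → m
i(8)−p(15): -7≡19 → t
g(6)−z(25): -19≡7 → h
m(12)−e(4): 8 → i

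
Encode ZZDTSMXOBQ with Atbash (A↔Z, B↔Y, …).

Z(25) → A(0)
Z(25) → A(0)
D(3) → W(22)
T(19) → G(6)
S(18) → H(7)
M(12) → N(13)
X(23) → C(2)
O(14) → L(11)
B(1) → Y(24)
Q(16) → J(9)

AAWGHNCLYJ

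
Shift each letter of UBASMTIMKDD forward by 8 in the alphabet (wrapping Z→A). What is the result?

U(20): 20+8=28≡2 → C
B(1): 1+8=9 → J
A(0): 0+8=8 → I
S(18): 18+8=26≡0 → A
M(12): 12+8=20 → U
T(19): 19+8=27≡1 → B
I(8): 8+8=16 → Q
M(12): 12+8=20 → U
K(10): 10+8=18 → S
D(3): 3+8=11 → L
D(3): 3+8=11 → L

CJIAUBQUSLL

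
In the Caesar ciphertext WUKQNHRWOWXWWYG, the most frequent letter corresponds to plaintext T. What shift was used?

3

The most frequent ciphertext letter is W (appears 5 times).
W is position 22; T is position 19.
Shift = 3.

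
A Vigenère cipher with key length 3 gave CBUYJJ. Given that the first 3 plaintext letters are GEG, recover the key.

Subtract each crib letter from the matching ciphertext letter (mod 26):
C(2)−G(6)=-4≡22 → W
B(1)−E(4)=-3≡23 → X
U(20)−G(6)=14 → O

WXO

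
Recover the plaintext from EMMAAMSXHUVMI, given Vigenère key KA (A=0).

UMCAQMIXXULMY

Repeat the key across the ciphertext: KAKAKAKAKAKAK
E(4)−K(10): -6≡20 → U
M(12)−A(0): 12 → M
M(12)−K(10): 2 → C
A(0)−A(0): 0 → A
A(0)−K(10): -10≡16 → Q
M(12)−A(0): 12 → M
S(18)−K(10): 8 → I
X(23)−A(0): 23 → X
H(7)−K(10): -3≡23 → X
U(20)−A(0): 20 → U
V(21)−K(10): 11 → L
M(12)−A(0): 12 → M
I(8)−K(10): -2≡24 → Y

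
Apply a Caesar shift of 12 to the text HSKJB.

H(7): 7+12=19 → T
S(18): 18+12=30≡4 → E
K(10): 10+12=22 → W
J(9): 9+12=21 → V
B(1): 1+12=13 → N

TEWVN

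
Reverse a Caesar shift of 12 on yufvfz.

mitjtn

y(24): 24−12=12 → m
u(20): 20−12=8 → i
f(5): 5−12=-7≡19 → t
v(21): 21−12=9 → j
f(5): 5−12=-7≡19 → t
z(25): 25−12=13 → n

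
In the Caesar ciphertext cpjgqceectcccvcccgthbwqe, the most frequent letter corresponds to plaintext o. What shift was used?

The most frequent ciphertext letter is c (appears 9 times).
c is position 2; o is position 14.
Shift = -12≡14.

14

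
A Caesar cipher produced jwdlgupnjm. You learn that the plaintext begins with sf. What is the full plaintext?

sfmupdywsv

From the crib: j(9)−s(18)=-9≡17, so the shift is 17.
Subtract 17 from each ciphertext letter:
j(9): 9−17=-8≡18 → s
w(22): 22−17=5 → f
d(3): 3−17=-14≡12 → m
l(11): 11−17=-6≡20 → u
g(6): 6−17=-11≡15 → p
u(20): 20−17=3 → d
p(15): 15−17=-2≡24 → y
n(13): 13−17=-4≡22 → w
j(9): 9−17=-8≡18 → s
m(12): 12−17=-5≡21 → v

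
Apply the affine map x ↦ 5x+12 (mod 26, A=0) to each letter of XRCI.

XTWA

X(23): 5·23+12=127≡23 → X
R(17): 5·17+12=97≡19 → T
C(2): 5·2+12=22 → W
I(8): 5·8+12=52≡0 → A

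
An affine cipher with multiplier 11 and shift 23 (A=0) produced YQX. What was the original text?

TXA

The inverse of 11 mod 26 is 19, since 11·19=209≡1. Apply D(y)=19·(y−23) mod 26:
Y(24): 19·(24−23)=19 → T
Q(16): 19·(16−23)=-133≡23 → X
X(23): 19·(23−23)=0 → A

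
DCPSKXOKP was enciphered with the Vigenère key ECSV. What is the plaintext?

ZAXXGVWPL

Repeat the key across the ciphertext: ECSVECSVE
D(3)−E(4): -1≡25 → Z
C(2)−C(2): 0 → A
P(15)−S(18): -3≡23 → X
S(18)−V(21): -3≡23 → X
K(10)−E(4): 6 → G
X(23)−C(2): 21 → V
O(14)−S(18): -4≡22 → W
K(10)−V(21): -11≡15 → P
P(15)−E(4): 11 → L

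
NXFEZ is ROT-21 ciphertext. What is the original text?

N(13): 13−21=-8≡18 → S
X(23): 23−21=2 → C
F(5): 5−21=-16≡10 → K
E(4): 4−21=-17≡9 → J
Z(25): 25−21=4 → E

SCKJE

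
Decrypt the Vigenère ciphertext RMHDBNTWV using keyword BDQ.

QJRCYXSTF

Repeat the key across the ciphertext: BDQBDQBDQ
R(17)−B(1): 16 → Q
M(12)−D(3): 9 → J
H(7)−Q(16): -9≡17 → R
D(3)−B(1): 2 → C
B(1)−D(3): -2≡24 → Y
N(13)−Q(16): -3≡23 → X
T(19)−B(1): 18 → S
W(22)−D(3): 19 → T
V(21)−Q(16): 5 → F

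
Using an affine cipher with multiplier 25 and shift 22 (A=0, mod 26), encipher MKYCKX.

KMYUMZ

M(12): 25·12+22=322≡10 → K
K(10): 25·10+22=272≡12 → M
Y(24): 25·24+22=622≡24 → Y
C(2): 25·2+22=72≡20 → U
K(10): 25·10+22=272≡12 → M
X(23): 25·23+22=597≡25 → Z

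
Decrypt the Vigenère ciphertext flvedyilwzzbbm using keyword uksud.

Repeat the key across the ciphertext: uksuduksuduksu
f(5)−u(20): -15≡11 → l
l(11)−k(10): 1 → b
v(21)−s(18): 3 → d
e(4)−u(20): -16≡10 → k
d(3)−d(3): 0 → a
y(24)−u(20): 4 → e
i(8)−k(10): -2≡24 → y
l(11)−s(18): -7≡19 → t
w(22)−u(20): 2 → c
z(25)−d(3): 22 → w
z(25)−u(20): 5 → f
b(1)−k(10): -9≡17 → r
b(1)−s(18): -17≡9 → j
m(12)−u(20): -8≡18 → s

lbdkaeytcwfrjs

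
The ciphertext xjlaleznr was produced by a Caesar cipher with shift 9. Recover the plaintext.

oacrcvqei

x(23): 23−9=14 → o
j(9): 9−9=0 → a
l(11): 11−9=2 → c
a(0): 0−9=-9≡17 → r
l(11): 11−9=2 → c
e(4): 4−9=-5≡21 → v
z(25): 25−9=16 → q
n(13): 13−9=4 → e
r(17): 17−9=8 → i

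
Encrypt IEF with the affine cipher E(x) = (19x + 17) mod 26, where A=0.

NPI

I(8): 19·8+17=169≡13 → N
E(4): 19·4+17=93≡15 → P
F(5): 19·5+17=112≡8 → I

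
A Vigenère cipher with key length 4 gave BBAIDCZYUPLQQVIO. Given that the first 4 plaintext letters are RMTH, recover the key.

Subtract each crib letter from the matching ciphertext letter (mod 26):
B(1)−R(17)=-16≡10 → K
B(1)−M(12)=-11≡15 → P
A(0)−T(19)=-19≡7 → H
I(8)−H(7)=1 → B

KPHB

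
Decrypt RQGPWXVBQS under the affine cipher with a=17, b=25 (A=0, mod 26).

YBFEJGMUBV

The inverse of 17 mod 26 is 23, since 17·23=391≡1. Apply D(y)=23·(y−25) mod 26:
R(17): 23·(17−25)=-184≡24 → Y
Q(16): 23·(16−25)=-207≡1 → B
G(6): 23·(6−25)=-437≡5 → F
P(15): 23·(15−25)=-230≡4 → E
W(22): 23·(22−25)=-69≡9 → J
X(23): 23·(23−25)=-46≡6 → G
V(21): 23·(21−25)=-92≡12 → M
B(1): 23·(1−25)=-552≡20 → U
Q(16): 23·(16−25)=-207≡1 → B
S(18): 23·(18−25)=-161≡21 → V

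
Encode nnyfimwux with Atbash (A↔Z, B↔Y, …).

mmburndfc

n(13) → m(12)
n(13) → m(12)
y(24) → b(1)
f(5) → u(20)
i(8) → r(17)
m(12) → n(13)
w(22) → d(3)
u(20) → f(5)
x(23) → c(2)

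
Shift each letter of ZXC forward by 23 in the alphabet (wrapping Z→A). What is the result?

WUZ

Z(25): 25+23=48≡22 → W
X(23): 23+23=46≡20 → U
C(2): 2+23=25 → Z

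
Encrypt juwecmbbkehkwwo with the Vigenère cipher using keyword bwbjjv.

kqxnlhcxlnqfxsp

Repeat the key across the message: bwbjjvbwbjjvbwb
j(9)+b(1): 10 → k
u(20)+w(22): 42≡16 → q
w(22)+b(1): 23 → x
e(4)+j(9): 13 → n
c(2)+j(9): 11 → l
m(12)+v(21): 33≡7 → h
b(1)+b(1): 2 → c
b(1)+w(22): 23 → x
k(10)+b(1): 11 → l
e(4)+j(9): 13 → n
h(7)+j(9): 16 → q
k(10)+v(21): 31≡5 → f
w(22)+b(1): 23 → x
w(22)+w(22): 44≡18 → s
o(14)+b(1): 15 → p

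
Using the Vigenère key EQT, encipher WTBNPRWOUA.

Repeat the key across the message: EQTEQTEQTE
W(22)+E(4): 26≡0 → A
T(19)+Q(16): 35≡9 → J
B(1)+T(19): 20 → U
N(13)+E(4): 17 → R
P(15)+Q(16): 31≡5 → F
R(17)+T(19): 36≡10 → K
W(22)+E(4): 26≡0 → A
O(14)+Q(16): 30≡4 → E
U(20)+T(19): 39≡13 → N
A(0)+E(4): 4 → E

AJURFKAENE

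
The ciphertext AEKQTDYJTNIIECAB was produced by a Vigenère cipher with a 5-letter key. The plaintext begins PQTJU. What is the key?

LORHZ

Subtract each crib letter from the matching ciphertext letter (mod 26):
A(0)−P(15)=-15≡11 → L
E(4)−Q(16)=-12≡14 → O
K(10)−T(19)=-9≡17 → R
Q(16)−J(9)=7 → H
T(19)−U(20)=-1≡25 → Z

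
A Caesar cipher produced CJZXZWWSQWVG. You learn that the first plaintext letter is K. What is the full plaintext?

KRHFHEEAYEDO

From the crib: C(2)−K(10)=-8≡18, so the shift is 18.
Subtract 18 from each ciphertext letter:
C(2): 2−18=-16≡10 → K
J(9): 9−18=-9≡17 → R
Z(25): 25−18=7 → H
X(23): 23−18=5 → F
Z(25): 25−18=7 → H
W(22): 22−18=4 → E
W(22): 22−18=4 → E
S(18): 18−18=0 → A
Q(16): 16−18=-2≡24 → Y
W(22): 22−18=4 → E
V(21): 21−18=3 → D
G(6): 6−18=-12≡14 → O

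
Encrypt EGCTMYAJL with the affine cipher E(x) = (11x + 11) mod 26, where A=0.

E(4): 11·4+11=55≡3 → D
G(6): 11·6+11=77≡25 → Z
C(2): 11·2+11=33≡7 → H
T(19): 11·19+11=220≡12 → M
M(12): 11·12+11=143≡13 → N
Y(24): 11·24+11=275≡15 → P
A(0): 11·0+11=11 → L
J(9): 11·9+11=110≡6 → G
L(11): 11·11+11=132≡2 → C

DZHMNPLGC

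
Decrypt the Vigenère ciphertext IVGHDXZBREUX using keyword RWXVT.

RZJMKGDEWLDB

Repeat the key across the ciphertext: RWXVTRWXVTRW
I(8)−R(17): -9≡17 → R
V(21)−W(22): -1≡25 → Z
G(6)−X(23): -17≡9 → J
H(7)−V(21): -14≡12 → M
D(3)−T(19): -16≡10 → K
X(23)−R(17): 6 → G
Z(25)−W(22): 3 → D
B(1)−X(23): -22≡4 → E
R(17)−V(21): -4≡22 → W
E(4)−T(19): -15≡11 → L
U(20)−R(17): 3 → D
X(23)−W(22): 1 → B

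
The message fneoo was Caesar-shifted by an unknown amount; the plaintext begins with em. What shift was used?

From the crib: f(5)−e(4)=1, so the shift is 1.

1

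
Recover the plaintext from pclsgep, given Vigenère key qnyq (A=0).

zpncqrr

Repeat the key across the ciphertext: qnyqqny
p(15)−q(16): -1≡25 → z
c(2)−n(13): -11≡15 → p
l(11)−y(24): -13≡13 → n
s(18)−q(16): 2 → c
g(6)−q(16): -10≡16 → q
e(4)−n(13): -9≡17 → r
p(15)−y(24): -9≡17 → r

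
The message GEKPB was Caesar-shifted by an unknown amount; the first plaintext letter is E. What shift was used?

From the crib: G(6)−E(4)=2, so the shift is 2.

2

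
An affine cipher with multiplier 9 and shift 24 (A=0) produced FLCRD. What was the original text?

The inverse of 9 mod 26 is 3, since 9·3=27≡1. Apply D(y)=3·(y−24) mod 26:
F(5): 3·(5−24)=-57≡21 → V
L(11): 3·(11−24)=-39≡13 → N
C(2): 3·(2−24)=-66≡12 → M
R(17): 3·(17−24)=-21≡5 → F
D(3): 3·(3−24)=-63≡15 → P

VNMFP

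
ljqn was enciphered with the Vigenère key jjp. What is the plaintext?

Repeat the key across the ciphertext: jjpj
l(11)−j(9): 2 → c
j(9)−j(9): 0 → a
q(16)−p(15): 1 → b
n(13)−j(9): 4 → e

cabe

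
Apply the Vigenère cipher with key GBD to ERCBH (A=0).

Repeat the key across the message: GBDGB
E(4)+G(6): 10 → K
R(17)+B(1): 18 → S
C(2)+D(3): 5 → F
B(1)+G(6): 7 → H
H(7)+B(1): 8 → I

KSFHI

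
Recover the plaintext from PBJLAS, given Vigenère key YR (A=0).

Repeat the key across the ciphertext: YRYRYR
P(15)−Y(24): -9≡17 → R
B(1)−R(17): -16≡10 → K
J(9)−Y(24): -15≡11 → L
L(11)−R(17): -6≡20 → U
A(0)−Y(24): -24≡2 → C
S(18)−R(17): 1 → B

RKLUCB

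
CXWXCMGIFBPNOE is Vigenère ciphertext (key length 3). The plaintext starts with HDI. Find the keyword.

VUO

Subtract each crib letter from the matching ciphertext letter (mod 26):
C(2)−H(7)=-5≡21 → V
X(23)−D(3)=20 → U
W(22)−I(8)=14 → O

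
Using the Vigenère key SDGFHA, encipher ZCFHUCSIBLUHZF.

RFLMBCKLHQBHRI

Repeat the key across the message: SDGFHASDGFHASD
Z(25)+S(18): 43≡17 → R
C(2)+D(3): 5 → F
F(5)+G(6): 11 → L
H(7)+F(5): 12 → M
U(20)+H(7): 27≡1 → B
C(2)+A(0): 2 → C
S(18)+S(18): 36≡10 → K
I(8)+D(3): 11 → L
B(1)+G(6): 7 → H
L(11)+F(5): 16 → Q
U(20)+H(7): 27≡1 → B
H(7)+A(0): 7 → H
Z(25)+S(18): 43≡17 → R
F(5)+D(3): 8 → I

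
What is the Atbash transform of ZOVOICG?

ALELRXT

Z(25) → A(0)
O(14) → L(11)
V(21) → E(4)
O(14) → L(11)
I(8) → R(17)
C(2) → X(23)
G(6) → T(19)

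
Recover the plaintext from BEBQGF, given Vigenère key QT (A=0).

LLLXQM

Repeat the key across the ciphertext: QTQTQT
B(1)−Q(16): -15≡11 → L
E(4)−T(19): -15≡11 → L
B(1)−Q(16): -15≡11 → L
Q(16)−T(19): -3≡23 → X
G(6)−Q(16): -10≡16 → Q
F(5)−T(19): -14≡12 → M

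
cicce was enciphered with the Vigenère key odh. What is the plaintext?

Repeat the key across the ciphertext: odhod
c(2)−o(14): -12≡14 → o
i(8)−d(3): 5 → f
c(2)−h(7): -5≡21 → v
c(2)−o(14): -12≡14 → o
e(4)−d(3): 1 → b

ofvob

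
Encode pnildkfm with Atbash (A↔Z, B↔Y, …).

p(15) → k(10)
n(13) → m(12)
i(8) → r(17)
l(11) → o(14)
d(3) → w(22)
k(10) → p(15)
f(5) → u(20)
m(12) → n(13)

kmrowpun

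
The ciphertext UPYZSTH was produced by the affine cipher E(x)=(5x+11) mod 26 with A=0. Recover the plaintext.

The inverse of 5 mod 26 is 21, since 5·21=105≡1. Apply D(y)=21·(y−11) mod 26:
U(20): 21·(20−11)=189≡7 → H
P(15): 21·(15−11)=84≡6 → G
Y(24): 21·(24−11)=273≡13 → N
Z(25): 21·(25−11)=294≡8 → I
S(18): 21·(18−11)=147≡17 → R
T(19): 21·(19−11)=168≡12 → M
H(7): 21·(7−11)=-84≡20 → U

HGNIRMU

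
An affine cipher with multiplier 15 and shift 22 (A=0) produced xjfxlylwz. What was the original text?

The inverse of 15 mod 26 is 7, since 15·7=105≡1. Apply D(y)=7·(y−22) mod 26:
x(23): 7·(23−22)=7 → h
j(9): 7·(9−22)=-91≡13 → n
f(5): 7·(5−22)=-119≡11 → l
x(23): 7·(23−22)=7 → h
l(11): 7·(11−22)=-77≡1 → b
y(24): 7·(24−22)=14 → o
l(11): 7·(11−22)=-77≡1 → b
w(22): 7·(22−22)=0 → a
z(25): 7·(25−22)=21 → v

hnlhbobav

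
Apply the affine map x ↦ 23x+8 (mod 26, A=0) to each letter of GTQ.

G(6): 23·6+8=146≡16 → Q
T(19): 23·19+8=445≡3 → D
Q(16): 23·16+8=376≡12 → M

QDM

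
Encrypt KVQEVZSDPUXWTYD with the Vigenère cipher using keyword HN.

RIXRCMZQWHEJALK

Repeat the key across the message: HNHNHNHNHNHNHNH
K(10)+H(7): 17 → R
V(21)+N(13): 34≡8 → I
Q(16)+H(7): 23 → X
E(4)+N(13): 17 → R
V(21)+H(7): 28≡2 → C
Z(25)+N(13): 38≡12 → M
S(18)+H(7): 25 → Z
D(3)+N(13): 16 → Q
P(15)+H(7): 22 → W
U(20)+N(13): 33≡7 → H
X(23)+H(7): 30≡4 → E
W(22)+N(13): 35≡9 → J
T(19)+H(7): 26≡0 → A
Y(24)+N(13): 37≡11 → L
D(3)+H(7): 10 → K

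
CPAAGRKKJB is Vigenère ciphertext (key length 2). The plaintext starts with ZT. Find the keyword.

DW

Subtract each crib letter from the matching ciphertext letter (mod 26):
C(2)−Z(25)=-23≡3 → D
P(15)−T(19)=-4≡22 → W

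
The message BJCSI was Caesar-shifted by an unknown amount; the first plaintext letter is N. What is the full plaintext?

NVOEU

From the crib: B(1)−N(13)=-12≡14, so the shift is 14.
Subtract 14 from each ciphertext letter:
B(1): 1−14=-13≡13 → N
J(9): 9−14=-5≡21 → V
C(2): 2−14=-12≡14 → O
S(18): 18−14=4 → E
I(8): 8−14=-6≡20 → U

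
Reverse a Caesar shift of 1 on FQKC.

F(5): 5−1=4 → E
Q(16): 16−1=15 → P
K(10): 10−1=9 → J
C(2): 2−1=1 → B

EPJB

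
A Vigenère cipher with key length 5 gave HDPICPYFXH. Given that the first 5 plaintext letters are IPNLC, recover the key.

Subtract each crib letter from the matching ciphertext letter (mod 26):
H(7)−I(8)=-1≡25 → Z
D(3)−P(15)=-12≡14 → O
P(15)−N(13)=2 → C
I(8)−L(11)=-3≡23 → X
C(2)−C(2)=0 → A

ZOCXA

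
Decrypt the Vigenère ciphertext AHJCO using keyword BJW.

Repeat the key across the ciphertext: BJWBJ
A(0)−B(1): -1≡25 → Z
H(7)−J(9): -2≡24 → Y
J(9)−W(22): -13≡13 → N
C(2)−B(1): 1 → B
O(14)−J(9): 5 → F

ZYNBF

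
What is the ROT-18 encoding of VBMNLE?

NTEFDW

V(21): 21+18=39≡13 → N
B(1): 1+18=19 → T
M(12): 12+18=30≡4 → E
N(13): 13+18=31≡5 → F
L(11): 11+18=29≡3 → D
E(4): 4+18=22 → W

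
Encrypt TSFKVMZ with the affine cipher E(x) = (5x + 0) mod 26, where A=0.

T(19): 5·19+0=95≡17 → R
S(18): 5·18+0=90≡12 → M
F(5): 5·5+0=25 → Z
K(10): 5·10+0=50≡24 → Y
V(21): 5·21+0=105≡1 → B
M(12): 5·12+0=60≡8 → I
Z(25): 5·25+0=125≡21 → V

RMZYBIV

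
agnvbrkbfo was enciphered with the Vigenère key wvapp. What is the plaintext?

elngmvpbqz

Repeat the key across the ciphertext: wvappwvapp
a(0)−w(22): -22≡4 → e
g(6)−v(21): -15≡11 → l
n(13)−a(0): 13 → n
v(21)−p(15): 6 → g
b(1)−p(15): -14≡12 → m
r(17)−w(22): -5≡21 → v
k(10)−v(21): -11≡15 → p
b(1)−a(0): 1 → b
f(5)−p(15): -10≡16 → q
o(14)−p(15): -1≡25 → z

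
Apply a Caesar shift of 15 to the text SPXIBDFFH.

S(18): 18+15=33≡7 → H
P(15): 15+15=30≡4 → E
X(23): 23+15=38≡12 → M
I(8): 8+15=23 → X
B(1): 1+15=16 → Q
D(3): 3+15=18 → S
F(5): 5+15=20 → U
F(5): 5+15=20 → U
H(7): 7+15=22 → W

HEMXQSUUW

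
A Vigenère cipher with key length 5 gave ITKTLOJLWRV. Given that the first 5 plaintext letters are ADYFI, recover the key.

IQMOD

Subtract each crib letter from the matching ciphertext letter (mod 26):
I(8)−A(0)=8 → I
T(19)−D(3)=16 → Q
K(10)−Y(24)=-14≡12 → M
T(19)−F(5)=14 → O
L(11)−I(8)=3 → D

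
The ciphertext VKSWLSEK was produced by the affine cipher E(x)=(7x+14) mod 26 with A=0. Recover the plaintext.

BSIQHIGS

The inverse of 7 mod 26 is 15, since 7·15=105≡1. Apply D(y)=15·(y−14) mod 26:
V(21): 15·(21−14)=105≡1 → B
K(10): 15·(10−14)=-60≡18 → S
S(18): 15·(18−14)=60≡8 → I
W(22): 15·(22−14)=120≡16 → Q
L(11): 15·(11−14)=-45≡7 → H
S(18): 15·(18−14)=60≡8 → I
E(4): 15·(4−14)=-150≡6 → G
K(10): 15·(10−14)=-60≡18 → S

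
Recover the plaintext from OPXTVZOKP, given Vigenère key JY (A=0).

FROVMBFMG

Repeat the key across the ciphertext: JYJYJYJYJ
O(14)−J(9): 5 → F
P(15)−Y(24): -9≡17 → R
X(23)−J(9): 14 → O
T(19)−Y(24): -5≡21 → V
V(21)−J(9): 12 → M
Z(25)−Y(24): 1 → B
O(14)−J(9): 5 → F
K(10)−Y(24): -14≡12 → M
P(15)−J(9): 6 → G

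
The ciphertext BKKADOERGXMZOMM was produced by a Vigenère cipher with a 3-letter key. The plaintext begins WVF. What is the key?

Subtract each crib letter from the matching ciphertext letter (mod 26):
B(1)−W(22)=-21≡5 → F
K(10)−V(21)=-11≡15 → P
K(10)−F(5)=5 → F

FPF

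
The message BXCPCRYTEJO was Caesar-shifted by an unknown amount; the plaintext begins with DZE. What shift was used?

24

From the crib: B(1)−D(3)=-2≡24, so the shift is 24.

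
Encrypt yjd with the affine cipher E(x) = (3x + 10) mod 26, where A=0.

y(24): 3·24+10=82≡4 → e
j(9): 3·9+10=37≡11 → l
d(3): 3·3+10=19 → t

elt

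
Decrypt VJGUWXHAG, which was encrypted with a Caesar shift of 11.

KYVJLMWPV

V(21): 21−11=10 → K
J(9): 9−11=-2≡24 → Y
G(6): 6−11=-5≡21 → V
U(20): 20−11=9 → J
W(22): 22−11=11 → L
X(23): 23−11=12 → M
H(7): 7−11=-4≡22 → W
A(0): 0−11=-11≡15 → P
G(6): 6−11=-5≡21 → V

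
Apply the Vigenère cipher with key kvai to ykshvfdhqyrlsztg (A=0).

ifspfadpatrtcuto

Repeat the key across the message: kvaikvaikvaikvai
y(24)+k(10): 34≡8 → i
k(10)+v(21): 31≡5 → f
s(18)+a(0): 18 → s
h(7)+i(8): 15 → p
v(21)+k(10): 31≡5 → f
f(5)+v(21): 26≡0 → a
d(3)+a(0): 3 → d
h(7)+i(8): 15 → p
q(16)+k(10): 26≡0 → a
y(24)+v(21): 45≡19 → t
r(17)+a(0): 17 → r
l(11)+i(8): 19 → t
s(18)+k(10): 28≡2 → c
z(25)+v(21): 46≡20 → u
t(19)+a(0): 19 → t
g(6)+i(8): 14 → o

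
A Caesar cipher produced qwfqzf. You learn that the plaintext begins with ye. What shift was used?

From the crib: q(16)−y(24)=-8≡18, so the shift is 18.

18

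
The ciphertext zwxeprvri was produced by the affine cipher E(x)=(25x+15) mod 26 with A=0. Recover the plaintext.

qtslayuyh

The inverse of 25 mod 26 is 25, since 25·25=625≡1. Apply D(y)=25·(y−15) mod 26:
z(25): 25·(25−15)=250≡16 → q
w(22): 25·(22−15)=175≡19 → t
x(23): 25·(23−15)=200≡18 → s
e(4): 25·(4−15)=-275≡11 → l
p(15): 25·(15−15)=0 → a
r(17): 25·(17−15)=50≡24 → y
v(21): 25·(21−15)=150≡20 → u
r(17): 25·(17−15)=50≡24 → y
i(8): 25·(8−15)=-175≡7 → h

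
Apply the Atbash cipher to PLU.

P(15) → K(10)
L(11) → O(14)
U(20) → F(5)

KOF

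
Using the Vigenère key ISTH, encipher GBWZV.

OTPGD

Repeat the key across the message: ISTHI
G(6)+I(8): 14 → O
B(1)+S(18): 19 → T
W(22)+T(19): 41≡15 → P
Z(25)+H(7): 32≡6 → G
V(21)+I(8): 29≡3 → D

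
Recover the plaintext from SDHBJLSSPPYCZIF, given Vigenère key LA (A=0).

Repeat the key across the ciphertext: LALALALALALALAL
S(18)−L(11): 7 → H
D(3)−A(0): 3 → D
H(7)−L(11): -4≡22 → W
B(1)−A(0): 1 → B
J(9)−L(11): -2≡24 → Y
L(11)−A(0): 11 → L
S(18)−L(11): 7 → H
S(18)−A(0): 18 → S
P(15)−L(11): 4 → E
P(15)−A(0): 15 → P
Y(24)−L(11): 13 → N
C(2)−A(0): 2 → C
Z(25)−L(11): 14 → O
I(8)−A(0): 8 → I
F(5)−L(11): -6≡20 → U

HDWBYLHSEPNCOIU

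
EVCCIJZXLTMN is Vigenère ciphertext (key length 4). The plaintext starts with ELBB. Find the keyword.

Subtract each crib letter from the matching ciphertext letter (mod 26):
E(4)−E(4)=0 → A
V(21)−L(11)=10 → K
C(2)−B(1)=1 → B
C(2)−B(1)=1 → B

AKBB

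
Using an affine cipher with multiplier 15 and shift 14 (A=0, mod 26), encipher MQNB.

M(12): 15·12+14=194≡12 → M
Q(16): 15·16+14=254≡20 → U
N(13): 15·13+14=209≡1 → B
B(1): 15·1+14=29≡3 → D

MUBD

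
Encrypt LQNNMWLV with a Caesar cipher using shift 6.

RWTTSCRB

L(11): 11+6=17 → R
Q(16): 16+6=22 → W
N(13): 13+6=19 → T
N(13): 13+6=19 → T
M(12): 12+6=18 → S
W(22): 22+6=28≡2 → C
L(11): 11+6=17 → R
V(21): 21+6=27≡1 → B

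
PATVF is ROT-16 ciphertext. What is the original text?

ZKDFP

P(15): 15−16=-1≡25 → Z
A(0): 0−16=-16≡10 → K
T(19): 19−16=3 → D
V(21): 21−16=5 → F
F(5): 5−16=-11≡15 → P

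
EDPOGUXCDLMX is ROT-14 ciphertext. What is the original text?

QPBASGJOPXYJ

E(4): 4−14=-10≡16 → Q
D(3): 3−14=-11≡15 → P
P(15): 15−14=1 → B
O(14): 14−14=0 → A
G(6): 6−14=-8≡18 → S
U(20): 20−14=6 → G
X(23): 23−14=9 → J
C(2): 2−14=-12≡14 → O
D(3): 3−14=-11≡15 → P
L(11): 11−14=-3≡23 → X
M(12): 12−14=-2≡24 → Y
X(23): 23−14=9 → J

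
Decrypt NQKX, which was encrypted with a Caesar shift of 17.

WZTG

N(13): 13−17=-4≡22 → W
Q(16): 16−17=-1≡25 → Z
K(10): 10−17=-7≡19 → T
X(23): 23−17=6 → G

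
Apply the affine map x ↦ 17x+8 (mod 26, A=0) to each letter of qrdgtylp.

q(16): 17·16+8=280≡20 → u
r(17): 17·17+8=297≡11 → l
d(3): 17·3+8=59≡7 → h
g(6): 17·6+8=110≡6 → g
t(19): 17·19+8=331≡19 → t
y(24): 17·24+8=416≡0 → a
l(11): 17·11+8=195≡13 → n
p(15): 17·15+8=263≡3 → d

ulhgtand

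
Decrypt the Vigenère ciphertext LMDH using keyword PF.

Repeat the key across the ciphertext: PFPF
L(11)−P(15): -4≡22 → W
M(12)−F(5): 7 → H
D(3)−P(15): -12≡14 → O
H(7)−F(5): 2 → C

WHOC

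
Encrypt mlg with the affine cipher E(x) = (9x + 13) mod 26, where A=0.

m(12): 9·12+13=121≡17 → r
l(11): 9·11+13=112≡8 → i
g(6): 9·6+13=67≡15 → p

rip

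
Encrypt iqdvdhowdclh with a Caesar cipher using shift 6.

owjbjnucjirn

i(8): 8+6=14 → o
q(16): 16+6=22 → w
d(3): 3+6=9 → j
v(21): 21+6=27≡1 → b
d(3): 3+6=9 → j
h(7): 7+6=13 → n
o(14): 14+6=20 → u
w(22): 22+6=28≡2 → c
d(3): 3+6=9 → j
c(2): 2+6=8 → i
l(11): 11+6=17 → r
h(7): 7+6=13 → n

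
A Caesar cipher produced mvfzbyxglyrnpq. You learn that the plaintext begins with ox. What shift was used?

From the crib: m(12)−o(14)=-2≡24, so the shift is 24.

24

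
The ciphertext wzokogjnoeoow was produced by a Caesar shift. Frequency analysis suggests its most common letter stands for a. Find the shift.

14

The most frequent ciphertext letter is o (appears 5 times).
o is position 14; a is position 0.
Shift = 14.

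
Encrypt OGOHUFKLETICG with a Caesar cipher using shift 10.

O(14): 14+10=24 → Y
G(6): 6+10=16 → Q
O(14): 14+10=24 → Y
H(7): 7+10=17 → R
U(20): 20+10=30≡4 → E
F(5): 5+10=15 → P
K(10): 10+10=20 → U
L(11): 11+10=21 → V
E(4): 4+10=14 → O
T(19): 19+10=29≡3 → D
I(8): 8+10=18 → S
C(2): 2+10=12 → M
G(6): 6+10=16 → Q

YQYREPUVODSMQ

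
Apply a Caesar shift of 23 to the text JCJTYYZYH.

J(9): 9+23=32≡6 → G
C(2): 2+23=25 → Z
J(9): 9+23=32≡6 → G
T(19): 19+23=42≡16 → Q
Y(24): 24+23=47≡21 → V
Y(24): 24+23=47≡21 → V
Z(25): 25+23=48≡22 → W
Y(24): 24+23=47≡21 → V
H(7): 7+23=30≡4 → E

GZGQVVWVE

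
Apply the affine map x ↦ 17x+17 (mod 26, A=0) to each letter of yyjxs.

y(24): 17·24+17=425≡9 → j
y(24): 17·24+17=425≡9 → j
j(9): 17·9+17=170≡14 → o
x(23): 17·23+17=408≡18 → s
s(18): 17·18+17=323≡11 → l

jjosl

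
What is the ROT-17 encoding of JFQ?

J(9): 9+17=26≡0 → A
F(5): 5+17=22 → W
Q(16): 16+17=33≡7 → H

AWH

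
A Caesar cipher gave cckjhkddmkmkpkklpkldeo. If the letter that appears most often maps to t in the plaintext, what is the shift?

The most frequent ciphertext letter is k (appears 7 times).
k is position 10; t is position 19.
Shift = -9≡17.

17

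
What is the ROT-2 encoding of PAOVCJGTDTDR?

P(15): 15+2=17 → R
A(0): 0+2=2 → C
O(14): 14+2=16 → Q
V(21): 21+2=23 → X
C(2): 2+2=4 → E
J(9): 9+2=11 → L
G(6): 6+2=8 → I
T(19): 19+2=21 → V
D(3): 3+2=5 → F
T(19): 19+2=21 → V
D(3): 3+2=5 → F
R(17): 17+2=19 → T

RCQXELIVFVFT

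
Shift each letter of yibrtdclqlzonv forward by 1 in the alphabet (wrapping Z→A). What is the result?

y(24): 24+1=25 → z
i(8): 8+1=9 → j
b(1): 1+1=2 → c
r(17): 17+1=18 → s
t(19): 19+1=20 → u
d(3): 3+1=4 → e
c(2): 2+1=3 → d
l(11): 11+1=12 → m
q(16): 16+1=17 → r
l(11): 11+1=12 → m
z(25): 25+1=26≡0 → a
o(14): 14+1=15 → p
n(13): 13+1=14 → o
v(21): 21+1=22 → w

zjcsuedmrmapow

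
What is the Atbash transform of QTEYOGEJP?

JGVBLTVQK

Q(16) → J(9)
T(19) → G(6)
E(4) → V(21)
Y(24) → B(1)
O(14) → L(11)
G(6) → T(19)
E(4) → V(21)
J(9) → Q(16)
P(15) → K(10)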